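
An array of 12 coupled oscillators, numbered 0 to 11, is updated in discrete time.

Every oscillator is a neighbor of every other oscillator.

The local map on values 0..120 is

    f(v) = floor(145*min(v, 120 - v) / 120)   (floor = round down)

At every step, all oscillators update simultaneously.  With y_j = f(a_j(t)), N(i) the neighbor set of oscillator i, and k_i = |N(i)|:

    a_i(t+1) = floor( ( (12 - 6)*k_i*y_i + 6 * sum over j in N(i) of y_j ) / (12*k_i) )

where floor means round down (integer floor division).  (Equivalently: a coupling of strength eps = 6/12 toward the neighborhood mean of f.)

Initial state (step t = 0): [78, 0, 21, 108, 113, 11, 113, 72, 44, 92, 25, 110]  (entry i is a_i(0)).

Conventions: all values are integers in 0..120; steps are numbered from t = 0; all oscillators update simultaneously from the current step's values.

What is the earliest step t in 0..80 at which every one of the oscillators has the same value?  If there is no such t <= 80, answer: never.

Answer: 7
Key observation: Synchronization is absorbing here: once all oscillators are equal they stay equal, and step 7 is the first all-equal step.

Derivation:
t=0: [78, 0, 21, 108, 113, 11, 113, 72, 44, 92, 25, 110]  (not all equal)
t=1: [36, 13, 25, 20, 17, 19, 17, 40, 37, 28, 27, 19]  (not all equal)
t=2: [35, 22, 29, 26, 25, 26, 25, 37, 36, 31, 30, 26]  (not all equal)
t=3: [38, 30, 34, 33, 32, 33, 32, 38, 38, 35, 35, 33]  (not all equal)
t=4: [42, 38, 40, 39, 39, 39, 39, 42, 42, 41, 41, 39]  (not all equal)
t=5: [48, 46, 48, 47, 47, 47, 47, 48, 48, 48, 48, 47]  (not all equal)
t=6: [57, 56, 57, 56, 56, 56, 56, 57, 57, 57, 57, 56]  (not all equal)
t=7: [67, 67, 67, 67, 67, 67, 67, 67, 67, 67, 67, 67]  (all equal)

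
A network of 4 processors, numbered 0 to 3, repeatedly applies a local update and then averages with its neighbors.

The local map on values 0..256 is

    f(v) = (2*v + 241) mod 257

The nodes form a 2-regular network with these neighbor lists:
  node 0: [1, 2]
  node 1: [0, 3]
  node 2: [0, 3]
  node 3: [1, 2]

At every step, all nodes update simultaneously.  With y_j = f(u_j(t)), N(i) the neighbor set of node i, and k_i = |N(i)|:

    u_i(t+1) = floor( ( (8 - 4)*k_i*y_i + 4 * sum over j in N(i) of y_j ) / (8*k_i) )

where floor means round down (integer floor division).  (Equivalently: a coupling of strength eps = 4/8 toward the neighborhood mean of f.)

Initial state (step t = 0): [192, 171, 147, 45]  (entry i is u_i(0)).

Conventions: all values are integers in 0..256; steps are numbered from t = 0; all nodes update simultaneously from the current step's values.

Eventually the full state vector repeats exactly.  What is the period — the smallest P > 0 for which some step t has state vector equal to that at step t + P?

Answer: 16
Key observation: The state at step 8, [128, 130, 106, 108], reappears at step 24 — and no state repeats earlier — so the cycle the system enters has period 16.

Derivation:
t=0: [192, 171, 147, 45]
t=1: [78, 80, 56, 59]
t=2: [130, 132, 108, 111]
t=3: [234, 236, 212, 215]
t=4: [185, 187, 163, 166]
t=5: [87, 89, 65, 68]
t=6: [148, 150, 126, 129]
t=7: [77, 79, 184, 186]
t=8: [128, 130, 106, 108]
t=9: [230, 232, 208, 210]
t=10: [177, 179, 155, 157]
t=11: [71, 73, 49, 51]
t=12: [116, 118, 94, 96]
t=13: [206, 208, 184, 186]
t=14: [129, 131, 107, 109]
t=15: [232, 234, 210, 212]
t=16: [181, 183, 159, 161]
t=17: [79, 81, 57, 59]
t=18: [132, 134, 110, 112]
t=19: [238, 240, 216, 218]
t=20: [193, 195, 171, 173]
t=21: [103, 105, 81, 83]
t=22: [180, 182, 158, 160]
t=23: [77, 79, 55, 57]
t=24: [128, 130, 106, 108]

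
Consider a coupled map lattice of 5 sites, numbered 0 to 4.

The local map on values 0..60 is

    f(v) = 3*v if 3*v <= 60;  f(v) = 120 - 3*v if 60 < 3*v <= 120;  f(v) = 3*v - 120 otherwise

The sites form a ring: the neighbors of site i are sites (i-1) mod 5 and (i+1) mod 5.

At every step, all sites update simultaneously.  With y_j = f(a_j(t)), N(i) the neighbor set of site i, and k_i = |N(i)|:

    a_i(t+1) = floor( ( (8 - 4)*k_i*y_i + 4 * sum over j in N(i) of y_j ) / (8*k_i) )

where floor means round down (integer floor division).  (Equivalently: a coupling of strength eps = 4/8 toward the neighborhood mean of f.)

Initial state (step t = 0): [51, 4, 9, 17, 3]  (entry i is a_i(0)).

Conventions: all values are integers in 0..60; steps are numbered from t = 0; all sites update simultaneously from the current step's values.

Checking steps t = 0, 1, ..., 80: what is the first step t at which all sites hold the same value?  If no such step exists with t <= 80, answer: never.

Answer: 20
Key observation: Synchronization is absorbing here: once all sites are equal they stay equal, and step 20 is the first all-equal step.

Derivation:
t=0: [51, 4, 9, 17, 3]  (not all equal)
t=1: [21, 21, 29, 34, 25]  (not all equal)
t=2: [54, 51, 35, 28, 41]  (not all equal)
t=3: [30, 30, 24, 22, 21]  (not all equal)
t=4: [36, 34, 45, 53, 49]  (not all equal)
t=5: [17, 15, 21, 30, 26]  (not all equal)
t=6: [47, 49, 47, 39, 41]  (not all equal)
t=7: [18, 24, 18, 7, 7]  (not all equal)
t=8: [44, 51, 44, 29, 29]  (not all equal)
t=9: [22, 22, 22, 27, 27]  (not all equal)
t=10: [50, 54, 50, 42, 42]  (not all equal)
t=11: [27, 36, 27, 12, 12]  (not all equal)
t=12: [31, 25, 31, 36, 36]  (not all equal)
t=13: [27, 36, 27, 15, 15]  (not all equal)
t=14: [33, 25, 33, 43, 43]  (not all equal)
t=15: [24, 33, 24, 12, 12]  (not all equal)
t=16: [38, 34, 38, 39, 39]  (not all equal)
t=17: [8, 12, 8, 3, 3]  (not all equal)
t=18: [23, 30, 23, 12, 12]  (not all equal)
t=19: [42, 40, 42, 39, 39]  (not all equal)
t=20: [3, 3, 3, 3, 3]  (all equal)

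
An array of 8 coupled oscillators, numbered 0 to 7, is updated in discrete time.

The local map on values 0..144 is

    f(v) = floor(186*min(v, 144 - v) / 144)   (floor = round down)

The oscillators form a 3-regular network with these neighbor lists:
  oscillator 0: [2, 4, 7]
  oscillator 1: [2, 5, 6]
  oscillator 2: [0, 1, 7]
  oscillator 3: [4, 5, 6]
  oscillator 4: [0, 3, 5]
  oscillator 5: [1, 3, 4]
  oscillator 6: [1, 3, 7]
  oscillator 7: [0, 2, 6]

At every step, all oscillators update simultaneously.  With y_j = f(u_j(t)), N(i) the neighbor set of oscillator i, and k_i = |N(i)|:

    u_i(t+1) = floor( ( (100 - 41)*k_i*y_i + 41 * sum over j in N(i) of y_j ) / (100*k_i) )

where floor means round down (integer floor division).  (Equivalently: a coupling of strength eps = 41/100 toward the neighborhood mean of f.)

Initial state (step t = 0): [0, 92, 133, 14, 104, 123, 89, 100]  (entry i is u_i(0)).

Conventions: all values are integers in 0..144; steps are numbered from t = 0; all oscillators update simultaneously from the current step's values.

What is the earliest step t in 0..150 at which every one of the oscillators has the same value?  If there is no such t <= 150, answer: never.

Answer: 16
Key observation: Synchronization is absorbing here: once all oscillators are equal they stay equal, and step 16 is the first all-equal step.

Derivation:
t=0: [0, 92, 133, 14, 104, 123, 89, 100]  (not all equal)
t=1: [16, 54, 25, 30, 36, 34, 61, 44]  (not all equal)
t=2: [30, 61, 38, 45, 40, 46, 68, 50]  (not all equal)
t=3: [44, 72, 53, 61, 51, 60, 78, 61]  (not all equal)
t=4: [61, 86, 71, 77, 67, 77, 84, 74]  (not all equal)
t=5: [82, 78, 86, 84, 84, 84, 79, 86]  (not all equal)
t=6: [77, 82, 76, 77, 77, 78, 81, 76]  (not all equal)
t=7: [86, 81, 85, 85, 85, 84, 82, 86]  (not all equal)
t=8: [74, 79, 76, 76, 75, 77, 78, 75]  (not all equal)
t=9: [89, 84, 87, 86, 88, 86, 85, 88]  (not all equal)
t=10: [71, 75, 73, 74, 72, 74, 75, 72]  (not all equal)
t=11: [91, 89, 91, 90, 91, 90, 89, 91]  (not all equal)
t=12: [68, 70, 68, 69, 68, 69, 70, 68]  (not all equal)
t=13: [87, 89, 87, 88, 87, 88, 89, 87]  (not all equal)
t=14: [73, 71, 72, 72, 72, 72, 71, 72]  (not all equal)
t=15: [91, 91, 92, 92, 92, 92, 91, 92]  (not all equal)
t=16: [67, 67, 67, 67, 67, 67, 67, 67]  (all equal)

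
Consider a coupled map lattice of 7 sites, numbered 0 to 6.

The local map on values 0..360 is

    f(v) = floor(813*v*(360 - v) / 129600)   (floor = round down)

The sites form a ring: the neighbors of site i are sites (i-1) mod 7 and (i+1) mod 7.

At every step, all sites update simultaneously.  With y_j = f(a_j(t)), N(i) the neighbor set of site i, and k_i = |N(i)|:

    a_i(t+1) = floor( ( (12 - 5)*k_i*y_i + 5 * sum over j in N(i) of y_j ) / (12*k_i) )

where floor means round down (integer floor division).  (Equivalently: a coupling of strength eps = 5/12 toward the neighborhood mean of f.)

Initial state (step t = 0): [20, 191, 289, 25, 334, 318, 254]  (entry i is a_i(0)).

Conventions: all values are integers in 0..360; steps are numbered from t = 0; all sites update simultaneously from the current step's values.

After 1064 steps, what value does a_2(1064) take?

Answer: a_2(1064) = 200
Key observation: The state at step 5, [200, 200, 200, 200, 200, 200, 200], reappears at step 6: the system is in a cycle of period 1 from step 5 on.  Therefore the state at step 1064 equals the state at step 5 + ((1064 - 5) mod 1) = 5, which is [200, 200, 200, 200, 200, 200, 200].

Derivation:
t=0: [20, 191, 289, 25, 334, 318, 254]
t=1: [101, 153, 127, 68, 59, 94, 124]
t=2: [175, 188, 175, 134, 123, 152, 173]
t=3: [202, 202, 199, 190, 186, 195, 201]
t=4: [200, 200, 200, 201, 202, 201, 200]
t=5: [200, 200, 200, 200, 200, 200, 200]
t=6: [200, 200, 200, 200, 200, 200, 200]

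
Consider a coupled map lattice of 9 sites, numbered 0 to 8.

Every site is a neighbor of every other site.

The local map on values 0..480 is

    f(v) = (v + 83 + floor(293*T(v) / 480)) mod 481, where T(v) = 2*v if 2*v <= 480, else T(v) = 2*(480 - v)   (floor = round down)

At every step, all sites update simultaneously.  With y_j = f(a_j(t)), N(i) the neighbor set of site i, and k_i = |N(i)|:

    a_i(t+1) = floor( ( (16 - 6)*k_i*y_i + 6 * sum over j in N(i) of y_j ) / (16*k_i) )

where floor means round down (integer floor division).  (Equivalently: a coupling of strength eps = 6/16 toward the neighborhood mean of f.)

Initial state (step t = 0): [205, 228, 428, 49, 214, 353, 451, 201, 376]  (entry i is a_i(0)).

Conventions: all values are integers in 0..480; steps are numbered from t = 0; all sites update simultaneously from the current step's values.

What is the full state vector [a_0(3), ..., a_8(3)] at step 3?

Answer: [125, 120, 122, 112, 123, 120, 122, 126, 121]

Derivation:
t=0: [205, 228, 428, 49, 214, 353, 451, 201, 376]
t=1: [74, 103, 94, 151, 85, 104, 91, 68, 101]
t=2: [268, 305, 293, 367, 282, 306, 290, 260, 302]
t=3: [125, 120, 122, 112, 123, 120, 122, 126, 121]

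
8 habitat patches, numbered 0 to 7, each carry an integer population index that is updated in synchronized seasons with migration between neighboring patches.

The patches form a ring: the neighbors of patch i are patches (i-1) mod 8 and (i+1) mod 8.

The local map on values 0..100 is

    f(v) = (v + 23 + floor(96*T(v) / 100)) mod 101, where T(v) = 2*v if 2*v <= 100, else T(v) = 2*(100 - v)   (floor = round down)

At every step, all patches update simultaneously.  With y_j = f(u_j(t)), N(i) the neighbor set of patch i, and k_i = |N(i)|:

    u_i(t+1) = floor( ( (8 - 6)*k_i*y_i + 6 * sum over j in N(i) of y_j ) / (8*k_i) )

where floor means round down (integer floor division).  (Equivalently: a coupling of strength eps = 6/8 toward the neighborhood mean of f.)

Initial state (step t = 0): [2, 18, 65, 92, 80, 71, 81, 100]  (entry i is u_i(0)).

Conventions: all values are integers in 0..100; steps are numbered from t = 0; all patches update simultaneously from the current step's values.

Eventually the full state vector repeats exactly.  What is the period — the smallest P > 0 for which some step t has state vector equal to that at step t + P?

Answer: 2
Key observation: The state at step 13, [58, 58, 59, 58, 58, 57, 57, 57], reappears at step 15 — and no state repeats earlier — so the cycle the system enters has period 2.

Derivation:
t=0: [2, 18, 65, 92, 80, 71, 81, 100]
t=1: [43, 49, 52, 42, 38, 41, 36, 30]
t=2: [39, 58, 57, 47, 39, 32, 25, 30]
t=3: [34, 51, 59, 50, 36, 52, 33, 51]
t=4: [55, 46, 65, 49, 57, 33, 54, 31]
t=5: [41, 57, 58, 59, 46, 51, 27, 50]
t=6: [58, 53, 60, 58, 61, 37, 50, 32]
t=7: [45, 60, 61, 58, 48, 54, 33, 51]
t=8: [60, 55, 58, 59, 62, 46, 53, 43]
t=9: [55, 60, 60, 58, 57, 59, 54, 57]
t=10: [60, 59, 58, 59, 59, 61, 61, 62]
t=11: [57, 59, 59, 59, 58, 57, 56, 57]
t=12: [60, 59, 59, 59, 60, 61, 61, 61]
t=13: [58, 58, 59, 58, 58, 57, 57, 57]
t=14: [60, 59, 59, 59, 60, 60, 61, 60]
t=15: [58, 58, 59, 58, 58, 57, 57, 57]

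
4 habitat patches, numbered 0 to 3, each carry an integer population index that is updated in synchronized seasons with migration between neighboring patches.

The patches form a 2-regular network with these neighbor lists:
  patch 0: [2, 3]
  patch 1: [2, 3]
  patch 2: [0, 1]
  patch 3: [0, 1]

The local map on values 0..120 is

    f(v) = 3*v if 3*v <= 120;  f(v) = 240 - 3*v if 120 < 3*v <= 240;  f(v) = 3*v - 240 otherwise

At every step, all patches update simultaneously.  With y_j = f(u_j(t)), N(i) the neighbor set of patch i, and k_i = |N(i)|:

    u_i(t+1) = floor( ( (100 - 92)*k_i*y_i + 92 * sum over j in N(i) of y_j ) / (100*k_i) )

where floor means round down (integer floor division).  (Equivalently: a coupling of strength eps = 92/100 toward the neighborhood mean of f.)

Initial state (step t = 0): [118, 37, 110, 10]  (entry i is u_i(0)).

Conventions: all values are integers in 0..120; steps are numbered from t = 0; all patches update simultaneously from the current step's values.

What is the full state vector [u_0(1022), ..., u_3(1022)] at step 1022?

Answer: [63, 63, 101, 101]
Key observation: The state at step 31, [115, 115, 100, 100], reappears at step 37: the system is in a cycle of period 6 from step 31 on.  Therefore the state at step 1022 equals the state at step 31 + ((1022 - 31) mod 6) = 32, which is [63, 63, 101, 101].

Derivation:
t=0: [118, 37, 110, 10]
t=1: [64, 64, 110, 105]
t=2: [79, 79, 51, 50]
t=3: [81, 81, 9, 9]
t=4: [25, 25, 4, 4]
t=5: [17, 17, 69, 69]
t=6: [34, 34, 49, 49]
t=7: [93, 93, 101, 101]
t=8: [61, 61, 40, 40]
t=9: [114, 114, 62, 62]
t=10: [57, 57, 98, 98]
t=11: [55, 55, 67, 67]
t=12: [41, 41, 72, 72]
t=13: [31, 31, 109, 109]
t=14: [87, 87, 92, 92]
t=15: [34, 34, 22, 22]
t=16: [68, 68, 99, 99]
t=17: [55, 55, 37, 37]
t=18: [108, 108, 77, 77]
t=19: [15, 15, 78, 78]
t=20: [9, 9, 41, 41]
t=21: [109, 109, 34, 34]
t=22: [100, 100, 88, 88]
t=23: [26, 26, 57, 57]
t=24: [69, 69, 77, 77]
t=25: [10, 10, 31, 31]
t=26: [87, 87, 35, 35]
t=27: [98, 98, 27, 27]
t=28: [78, 78, 56, 56]
t=29: [66, 66, 11, 11]
t=30: [33, 33, 41, 41]
t=31: [115, 115, 100, 100]
t=32: [63, 63, 101, 101]
t=33: [62, 62, 51, 51]
t=34: [84, 84, 56, 56]
t=35: [67, 67, 16, 16]
t=36: [47, 47, 39, 39]
t=37: [115, 115, 100, 100]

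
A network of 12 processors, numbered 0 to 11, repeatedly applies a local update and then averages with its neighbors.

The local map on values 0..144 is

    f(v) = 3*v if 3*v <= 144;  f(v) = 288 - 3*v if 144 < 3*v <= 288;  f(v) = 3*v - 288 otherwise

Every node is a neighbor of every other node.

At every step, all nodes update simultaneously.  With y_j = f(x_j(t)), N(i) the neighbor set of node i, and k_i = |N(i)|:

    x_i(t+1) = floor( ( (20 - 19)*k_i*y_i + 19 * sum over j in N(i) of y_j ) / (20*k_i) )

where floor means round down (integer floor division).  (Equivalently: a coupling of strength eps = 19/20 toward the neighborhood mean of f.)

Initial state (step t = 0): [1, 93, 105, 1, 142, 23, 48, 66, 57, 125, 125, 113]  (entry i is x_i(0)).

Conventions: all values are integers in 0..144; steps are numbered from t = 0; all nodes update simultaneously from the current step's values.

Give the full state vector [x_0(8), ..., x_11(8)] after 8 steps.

Simulating step by step:
t=0: [1, 93, 105, 1, 142, 23, 48, 66, 57, 125, 125, 113]
t=1: [71, 70, 70, 71, 66, 68, 66, 67, 66, 68, 68, 69]
t=2: [83, 83, 83, 83, 82, 82, 82, 82, 82, 82, 82, 83]
t=3: [40, 40, 40, 40, 40, 40, 40, 40, 40, 40, 40, 40]
t=4: [120, 120, 120, 120, 120, 120, 120, 120, 120, 120, 120, 120]
t=5: [72, 72, 72, 72, 72, 72, 72, 72, 72, 72, 72, 72]
t=6: [72, 72, 72, 72, 72, 72, 72, 72, 72, 72, 72, 72]
t=7: [72, 72, 72, 72, 72, 72, 72, 72, 72, 72, 72, 72]
t=8: [72, 72, 72, 72, 72, 72, 72, 72, 72, 72, 72, 72]

Answer: [72, 72, 72, 72, 72, 72, 72, 72, 72, 72, 72, 72]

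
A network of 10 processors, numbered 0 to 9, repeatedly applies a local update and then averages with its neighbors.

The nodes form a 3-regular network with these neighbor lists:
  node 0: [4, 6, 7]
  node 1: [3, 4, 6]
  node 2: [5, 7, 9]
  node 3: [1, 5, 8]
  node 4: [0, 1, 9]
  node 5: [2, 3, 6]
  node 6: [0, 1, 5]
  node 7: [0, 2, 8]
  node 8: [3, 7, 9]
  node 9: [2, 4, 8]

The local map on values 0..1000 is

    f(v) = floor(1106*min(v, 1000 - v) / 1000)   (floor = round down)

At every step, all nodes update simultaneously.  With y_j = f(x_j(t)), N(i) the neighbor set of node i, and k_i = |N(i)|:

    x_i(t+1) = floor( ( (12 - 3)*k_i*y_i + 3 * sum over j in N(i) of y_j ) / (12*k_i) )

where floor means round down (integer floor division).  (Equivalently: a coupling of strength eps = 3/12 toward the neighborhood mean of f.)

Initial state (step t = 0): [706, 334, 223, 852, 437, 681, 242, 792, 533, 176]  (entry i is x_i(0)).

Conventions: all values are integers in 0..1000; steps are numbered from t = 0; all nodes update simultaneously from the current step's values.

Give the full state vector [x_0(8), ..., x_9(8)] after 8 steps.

Answer: [521, 525, 526, 509, 522, 518, 516, 512, 521, 515]

Derivation:
t=0: [706, 334, 223, 852, 437, 681, 242, 792, 533, 176]
t=1: [325, 352, 249, 225, 436, 320, 287, 263, 435, 249]
t=2: [360, 379, 282, 287, 446, 334, 329, 310, 428, 309]
t=3: [398, 412, 320, 342, 466, 359, 371, 355, 438, 362]
t=4: [439, 449, 363, 394, 494, 392, 415, 400, 460, 412]
t=5: [484, 491, 411, 446, 529, 432, 461, 447, 492, 462]
t=6: [528, 534, 463, 500, 522, 479, 511, 498, 532, 509]
t=7: [526, 521, 519, 544, 527, 530, 535, 541, 524, 537]
t=8: [521, 525, 526, 509, 522, 518, 516, 512, 521, 515]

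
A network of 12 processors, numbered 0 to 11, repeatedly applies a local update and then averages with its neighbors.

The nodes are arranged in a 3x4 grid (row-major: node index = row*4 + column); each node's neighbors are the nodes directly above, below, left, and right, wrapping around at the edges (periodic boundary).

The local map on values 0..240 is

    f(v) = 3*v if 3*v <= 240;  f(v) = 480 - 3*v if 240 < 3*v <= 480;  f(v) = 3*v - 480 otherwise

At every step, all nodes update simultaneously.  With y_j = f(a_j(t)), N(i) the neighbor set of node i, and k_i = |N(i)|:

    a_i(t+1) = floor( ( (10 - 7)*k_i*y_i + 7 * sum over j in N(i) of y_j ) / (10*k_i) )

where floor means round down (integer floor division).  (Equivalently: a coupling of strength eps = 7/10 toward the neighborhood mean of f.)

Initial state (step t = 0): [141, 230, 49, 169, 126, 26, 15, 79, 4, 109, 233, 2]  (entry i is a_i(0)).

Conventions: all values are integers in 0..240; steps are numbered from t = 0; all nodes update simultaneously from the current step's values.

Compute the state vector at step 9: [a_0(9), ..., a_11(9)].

Simulating step by step:
t=0: [141, 230, 49, 169, 126, 26, 15, 79, 4, 109, 233, 2]
t=1: [78, 139, 131, 86, 97, 112, 132, 102, 59, 136, 127, 88]
t=2: [184, 112, 108, 191, 184, 114, 113, 176, 177, 106, 110, 182]
t=3: [84, 135, 139, 87, 75, 132, 128, 79, 80, 133, 136, 79]
t=4: [201, 102, 99, 199, 205, 108, 108, 207, 206, 106, 105, 205]
t=5: [135, 161, 162, 136, 138, 156, 159, 137, 138, 159, 160, 138]
t=6: [58, 17, 15, 59, 58, 16, 16, 56, 56, 15, 13, 56]
t=7: [151, 69, 68, 150, 149, 70, 66, 149, 148, 67, 65, 147]
t=8: [61, 174, 171, 62, 63, 174, 171, 62, 63, 173, 170, 63]
t=9: [160, 64, 60, 159, 161, 65, 60, 160, 161, 64, 60, 160]

Answer: [160, 64, 60, 159, 161, 65, 60, 160, 161, 64, 60, 160]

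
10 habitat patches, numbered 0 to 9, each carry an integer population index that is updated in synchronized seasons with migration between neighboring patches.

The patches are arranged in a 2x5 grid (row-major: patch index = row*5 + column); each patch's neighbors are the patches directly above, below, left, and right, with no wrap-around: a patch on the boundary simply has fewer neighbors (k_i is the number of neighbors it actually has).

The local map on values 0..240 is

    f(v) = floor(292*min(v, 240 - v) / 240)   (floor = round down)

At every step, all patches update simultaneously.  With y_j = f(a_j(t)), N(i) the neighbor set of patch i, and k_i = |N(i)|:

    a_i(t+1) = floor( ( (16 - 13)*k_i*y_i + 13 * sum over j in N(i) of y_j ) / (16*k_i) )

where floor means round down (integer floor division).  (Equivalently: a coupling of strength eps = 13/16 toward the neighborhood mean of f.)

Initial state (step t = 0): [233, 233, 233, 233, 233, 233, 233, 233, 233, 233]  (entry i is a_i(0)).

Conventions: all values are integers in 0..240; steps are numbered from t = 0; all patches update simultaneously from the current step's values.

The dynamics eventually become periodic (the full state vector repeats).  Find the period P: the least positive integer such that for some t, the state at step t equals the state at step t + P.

Simulating step by step:
t=0: [233, 233, 233, 233, 233, 233, 233, 233, 233, 233]
t=1: [8, 8, 8, 8, 8, 8, 8, 8, 8, 8]
t=2: [9, 9, 9, 9, 9, 9, 9, 9, 9, 9]
t=3: [10, 10, 10, 10, 10, 10, 10, 10, 10, 10]
t=4: [12, 12, 12, 12, 12, 12, 12, 12, 12, 12]
t=5: [14, 14, 14, 14, 14, 14, 14, 14, 14, 14]
t=6: [17, 17, 17, 17, 17, 17, 17, 17, 17, 17]
t=7: [20, 20, 20, 20, 20, 20, 20, 20, 20, 20]
t=8: [24, 24, 24, 24, 24, 24, 24, 24, 24, 24]
t=9: [29, 29, 29, 29, 29, 29, 29, 29, 29, 29]
t=10: [35, 35, 35, 35, 35, 35, 35, 35, 35, 35]
t=11: [42, 42, 42, 42, 42, 42, 42, 42, 42, 42]
t=12: [51, 51, 51, 51, 51, 51, 51, 51, 51, 51]
t=13: [62, 62, 62, 62, 62, 62, 62, 62, 62, 62]
t=14: [75, 75, 75, 75, 75, 75, 75, 75, 75, 75]
t=15: [91, 91, 91, 91, 91, 91, 91, 91, 91, 91]
t=16: [110, 110, 110, 110, 110, 110, 110, 110, 110, 110]
t=17: [133, 133, 133, 133, 133, 133, 133, 133, 133, 133]
t=18: [130, 130, 130, 130, 130, 130, 130, 130, 130, 130]
t=19: [133, 133, 133, 133, 133, 133, 133, 133, 133, 133]

Answer: 2
Key observation: The state at step 17, [133, 133, 133, 133, 133, 133, 133, 133, 133, 133], reappears at step 19 — and no state repeats earlier — so the cycle the system enters has period 2.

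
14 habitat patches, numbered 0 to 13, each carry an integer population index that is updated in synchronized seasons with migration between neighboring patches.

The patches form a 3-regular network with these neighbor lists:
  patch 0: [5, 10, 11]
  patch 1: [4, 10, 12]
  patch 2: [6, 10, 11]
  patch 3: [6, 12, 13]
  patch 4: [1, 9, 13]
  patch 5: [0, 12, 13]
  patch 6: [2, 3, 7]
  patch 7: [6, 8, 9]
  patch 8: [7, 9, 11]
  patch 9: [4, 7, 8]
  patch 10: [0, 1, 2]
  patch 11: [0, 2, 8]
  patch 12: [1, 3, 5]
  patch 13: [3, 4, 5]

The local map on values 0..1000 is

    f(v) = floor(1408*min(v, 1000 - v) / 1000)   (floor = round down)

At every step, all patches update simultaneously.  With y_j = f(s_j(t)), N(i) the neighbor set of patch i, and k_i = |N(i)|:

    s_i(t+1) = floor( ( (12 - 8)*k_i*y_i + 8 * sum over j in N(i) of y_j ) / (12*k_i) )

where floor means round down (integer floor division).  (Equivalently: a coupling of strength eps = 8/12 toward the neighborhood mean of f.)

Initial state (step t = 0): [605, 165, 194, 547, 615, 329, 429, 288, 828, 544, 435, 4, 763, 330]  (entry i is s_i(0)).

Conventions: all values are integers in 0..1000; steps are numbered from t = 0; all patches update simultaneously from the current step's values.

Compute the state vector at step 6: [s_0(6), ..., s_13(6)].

Simulating step by step:
t=0: [605, 165, 194, 547, 615, 329, 429, 288, 828, 544, 435, 4, 763, 330]
t=1: [425, 407, 362, 523, 478, 455, 493, 465, 314, 478, 439, 239, 407, 519]
t=2: [553, 605, 535, 655, 651, 624, 638, 620, 516, 617, 579, 456, 609, 666]
t=3: [601, 548, 605, 501, 511, 542, 541, 562, 608, 559, 606, 650, 532, 491]
t=4: [562, 634, 561, 677, 662, 639, 631, 609, 567, 618, 574, 534, 659, 682]
t=5: [597, 517, 600, 472, 491, 512, 533, 553, 590, 542, 588, 628, 488, 468]
t=6: [586, 661, 578, 666, 670, 653, 631, 627, 591, 636, 595, 553, 680, 673]

Answer: [586, 661, 578, 666, 670, 653, 631, 627, 591, 636, 595, 553, 680, 673]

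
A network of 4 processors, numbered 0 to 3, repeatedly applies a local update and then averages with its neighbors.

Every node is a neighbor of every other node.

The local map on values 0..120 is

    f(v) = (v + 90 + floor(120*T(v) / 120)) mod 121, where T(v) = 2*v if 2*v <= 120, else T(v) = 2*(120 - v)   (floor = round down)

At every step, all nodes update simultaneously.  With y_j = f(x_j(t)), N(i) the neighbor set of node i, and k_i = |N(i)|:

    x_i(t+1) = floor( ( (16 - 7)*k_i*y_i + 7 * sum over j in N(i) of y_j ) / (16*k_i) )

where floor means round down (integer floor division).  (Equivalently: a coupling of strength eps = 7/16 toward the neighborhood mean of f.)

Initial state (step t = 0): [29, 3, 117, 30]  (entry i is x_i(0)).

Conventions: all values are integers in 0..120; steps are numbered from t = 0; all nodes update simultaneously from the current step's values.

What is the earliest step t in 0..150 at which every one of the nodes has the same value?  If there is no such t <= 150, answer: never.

Simulating step by step:
t=0: [29, 3, 117, 30]  (not all equal)
t=1: [67, 85, 82, 69]  (not all equal)
t=2: [15, 8, 9, 15]  (not all equal)
t=3: [43, 85, 86, 43]  (not all equal)
t=4: [70, 30, 30, 70]  (not all equal)
t=5: [29, 47, 47, 29]  (not all equal)
t=6: [71, 94, 94, 71]  (not all equal)
t=7: [45, 86, 86, 45]  (not all equal)
t=8: [74, 31, 31, 74]  (not all equal)
t=9: [28, 48, 48, 28]  (not all equal)
t=10: [70, 95, 95, 70]  (not all equal)
t=11: [46, 86, 86, 46]  (not all equal)
t=12: [76, 32, 32, 76]  (not all equal)
t=13: [27, 49, 49, 27]  (not all equal)
t=14: [69, 96, 96, 69]  (not all equal)
t=15: [46, 85, 85, 46]  (not all equal)
t=16: [76, 33, 33, 76]  (not all equal)
t=17: [28, 51, 51, 28]  (not all equal)
t=18: [37, 16, 16, 37]  (not all equal)
t=19: [61, 35, 35, 61]  (not all equal)
t=20: [40, 60, 60, 40]  (not all equal)
t=21: [71, 45, 45, 71]  (not all equal)
t=22: [42, 78, 78, 42]  (not all equal)
t=23: [70, 34, 34, 70]  (not all equal)
t=24: [33, 55, 55, 33]  (not all equal)
t=25: [51, 29, 29, 51]  (not all equal)
t=26: [17, 39, 39, 17]  (not all equal)
t=27: [39, 66, 66, 39]  (not all equal)
t=28: [67, 40, 40, 67]  (not all equal)
t=29: [40, 69, 69, 40]  (not all equal)
t=30: [68, 39, 39, 68]  (not all equal)
t=31: [39, 66, 66, 39]  (not all equal)

Answer: never
Key observation: The state at step 27 reappears at step 31 — the system is in a cycle of period 4 from step 27 on.  No step 0..31 is synchronized, and the cycle repeats forever, so no step up to 150 (or ever) has all nodes equal.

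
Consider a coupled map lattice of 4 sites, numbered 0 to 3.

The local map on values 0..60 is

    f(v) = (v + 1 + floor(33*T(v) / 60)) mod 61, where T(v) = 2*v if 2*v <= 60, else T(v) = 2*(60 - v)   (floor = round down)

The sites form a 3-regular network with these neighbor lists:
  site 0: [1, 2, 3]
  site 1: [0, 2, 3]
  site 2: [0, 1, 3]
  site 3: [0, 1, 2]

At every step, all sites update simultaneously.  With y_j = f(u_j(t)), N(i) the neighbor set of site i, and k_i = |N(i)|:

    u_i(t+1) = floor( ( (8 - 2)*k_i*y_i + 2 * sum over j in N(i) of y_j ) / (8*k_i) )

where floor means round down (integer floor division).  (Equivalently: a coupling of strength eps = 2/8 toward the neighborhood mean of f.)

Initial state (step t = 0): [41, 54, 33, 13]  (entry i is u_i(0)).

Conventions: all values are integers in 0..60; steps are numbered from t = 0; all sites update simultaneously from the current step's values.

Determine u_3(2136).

Answer: u_3(2136) = 32
Key observation: The state at step 9, [1, 1, 1, 1], reappears at step 20: the system is in a cycle of period 11 from step 9 on.  Therefore the state at step 2136 equals the state at step 9 + ((2136 - 9) mod 11) = 13, which is [32, 32, 32, 32].

Derivation:
t=0: [41, 54, 33, 13]
t=1: [3, 2, 3, 21]
t=2: [10, 8, 10, 35]
t=3: [19, 16, 19, 6]
t=4: [37, 33, 37, 19]
t=5: [5, 5, 5, 30]
t=6: [10, 10, 10, 5]
t=7: [21, 21, 21, 13]
t=8: [43, 43, 43, 32]
t=9: [1, 1, 1, 1]
t=10: [3, 3, 3, 3]
t=11: [7, 7, 7, 7]
t=12: [15, 15, 15, 15]
t=13: [32, 32, 32, 32]
t=14: [2, 2, 2, 2]
t=15: [5, 5, 5, 5]
t=16: [11, 11, 11, 11]
t=17: [24, 24, 24, 24]
t=18: [51, 51, 51, 51]
t=19: [0, 0, 0, 0]
t=20: [1, 1, 1, 1]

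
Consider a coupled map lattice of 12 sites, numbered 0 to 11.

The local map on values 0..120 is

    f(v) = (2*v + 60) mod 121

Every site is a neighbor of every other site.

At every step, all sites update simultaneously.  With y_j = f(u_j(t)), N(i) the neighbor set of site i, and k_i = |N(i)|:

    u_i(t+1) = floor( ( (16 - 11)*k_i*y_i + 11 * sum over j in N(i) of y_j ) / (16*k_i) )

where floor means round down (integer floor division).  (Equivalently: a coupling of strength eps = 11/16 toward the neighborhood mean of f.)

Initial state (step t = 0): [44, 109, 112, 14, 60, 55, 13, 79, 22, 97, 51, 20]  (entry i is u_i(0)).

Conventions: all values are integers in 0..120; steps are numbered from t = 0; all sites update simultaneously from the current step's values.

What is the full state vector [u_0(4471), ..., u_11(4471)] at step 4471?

Answer: [61, 61, 61, 62, 61, 61, 62, 62, 62, 61, 61, 62]
Key observation: The state at step 5, [61, 61, 61, 62, 61, 61, 62, 62, 62, 61, 61, 62], reappears at step 6: the system is in a cycle of period 1 from step 5 on.  Therefore the state at step 4471 equals the state at step 5 + ((4471 - 5) mod 1) = 5, which is [61, 61, 61, 62, 61, 61, 62, 62, 62, 61, 61, 62].

Derivation:
t=0: [44, 109, 112, 14, 60, 55, 13, 79, 22, 97, 51, 20]
t=1: [53, 55, 56, 68, 61, 58, 67, 70, 72, 49, 56, 71]
t=2: [57, 58, 59, 65, 61, 60, 64, 66, 67, 55, 59, 66]
t=3: [59, 60, 60, 63, 61, 61, 63, 64, 64, 58, 60, 64]
t=4: [60, 61, 61, 62, 61, 61, 62, 63, 63, 60, 61, 63]
t=5: [61, 61, 61, 62, 61, 61, 62, 62, 62, 61, 61, 62]
t=6: [61, 61, 61, 62, 61, 61, 62, 62, 62, 61, 61, 62]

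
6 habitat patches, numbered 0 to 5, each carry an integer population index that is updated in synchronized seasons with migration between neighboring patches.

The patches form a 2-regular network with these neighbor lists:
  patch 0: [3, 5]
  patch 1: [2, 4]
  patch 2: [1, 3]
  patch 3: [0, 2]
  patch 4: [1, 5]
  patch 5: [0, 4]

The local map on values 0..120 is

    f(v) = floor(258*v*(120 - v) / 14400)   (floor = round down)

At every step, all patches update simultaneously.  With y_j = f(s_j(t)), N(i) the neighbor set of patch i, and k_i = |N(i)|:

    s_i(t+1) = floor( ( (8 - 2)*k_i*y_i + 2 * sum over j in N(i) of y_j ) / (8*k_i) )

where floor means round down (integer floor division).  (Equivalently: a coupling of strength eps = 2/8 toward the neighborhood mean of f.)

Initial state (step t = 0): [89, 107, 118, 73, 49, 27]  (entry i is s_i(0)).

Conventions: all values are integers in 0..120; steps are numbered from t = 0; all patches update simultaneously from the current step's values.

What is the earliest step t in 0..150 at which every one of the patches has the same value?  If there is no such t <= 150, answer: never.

Simulating step by step:
t=0: [89, 107, 118, 73, 49, 27]  (not all equal)
t=1: [49, 26, 13, 52, 55, 46]  (not all equal)
t=2: [61, 43, 31, 58, 60, 60]  (not all equal)
t=3: [64, 58, 52, 62, 63, 64]  (not all equal)
t=4: [64, 63, 63, 63, 64, 64]  (not all equal)
t=5: [64, 64, 64, 64, 64, 64]  (all equal)

Answer: 5
Key observation: Synchronization is absorbing here: once all patches are equal they stay equal, and step 5 is the first all-equal step.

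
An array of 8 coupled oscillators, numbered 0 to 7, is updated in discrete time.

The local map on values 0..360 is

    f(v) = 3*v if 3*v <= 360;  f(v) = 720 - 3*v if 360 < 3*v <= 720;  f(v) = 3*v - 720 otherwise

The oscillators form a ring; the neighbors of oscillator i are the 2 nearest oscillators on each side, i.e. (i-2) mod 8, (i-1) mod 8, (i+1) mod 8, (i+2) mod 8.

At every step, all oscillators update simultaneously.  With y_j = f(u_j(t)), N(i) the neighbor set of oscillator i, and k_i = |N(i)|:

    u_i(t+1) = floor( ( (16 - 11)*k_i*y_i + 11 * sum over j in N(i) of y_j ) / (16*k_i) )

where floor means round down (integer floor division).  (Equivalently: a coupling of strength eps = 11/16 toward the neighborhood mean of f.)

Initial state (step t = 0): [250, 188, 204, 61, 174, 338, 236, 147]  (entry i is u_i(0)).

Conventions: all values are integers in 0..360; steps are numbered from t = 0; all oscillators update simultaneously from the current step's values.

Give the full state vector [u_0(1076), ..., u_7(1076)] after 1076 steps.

Answer: [36, 37, 37, 37, 36, 36, 35, 36]
Key observation: The state at step 35, [252, 253, 253, 253, 252, 252, 251, 252], reappears at step 39: the system is in a cycle of period 4 from step 35 on.  Therefore the state at step 1076 equals the state at step 35 + ((1076 - 35) mod 4) = 36, which is [36, 37, 37, 37, 36, 36, 35, 36].

Derivation:
t=0: [250, 188, 204, 61, 174, 338, 236, 147]
t=1: [104, 151, 131, 187, 164, 207, 141, 171]
t=2: [286, 256, 268, 207, 222, 184, 238, 232]
t=3: [70, 74, 84, 91, 78, 83, 67, 69]
t=4: [217, 231, 240, 249, 240, 235, 217, 216]
t=5: [50, 37, 21, 15, 19, 33, 48, 53]
t=6: [128, 106, 82, 70, 78, 100, 124, 136]
t=7: [315, 289, 265, 254, 262, 283, 311, 321]
t=8: [186, 146, 105, 84, 99, 137, 180, 198]
t=9: [205, 235, 269, 285, 274, 243, 209, 199]
t=10: [87, 82, 88, 78, 87, 80, 87, 76]
t=11: [253, 246, 254, 246, 253, 244, 251, 244]
t=12: [30, 24, 32, 24, 30, 21, 27, 21]
t=13: [81, 77, 85, 77, 81, 72, 77, 72]
t=14: [236, 234, 242, 234, 236, 225, 229, 225]
t=15: [21, 19, 12, 19, 21, 32, 29, 32]
t=16: [67, 61, 52, 61, 67, 82, 81, 82]
t=17: [205, 192, 180, 192, 205, 226, 229, 226]
t=18: [101, 125, 141, 125, 101, 68, 60, 68]
t=19: [271, 305, 315, 305, 271, 241, 230, 241]
t=20: [106, 149, 169, 149, 106, 56, 42, 56]
t=21: [233, 252, 269, 252, 233, 204, 206, 204]
t=22: [63, 54, 46, 54, 63, 79, 76, 79]
t=23: [190, 175, 163, 175, 190, 214, 217, 214]
t=24: [145, 173, 190, 173, 145, 108, 99, 108]
t=25: [256, 227, 213, 227, 256, 291, 302, 291]
t=26: [93, 67, 55, 67, 93, 121, 127, 121]
t=27: [269, 235, 216, 235, 269, 313, 324, 313]
t=28: [123, 72, 57, 72, 123, 166, 183, 166]
t=29: [243, 232, 248, 232, 243, 234, 250, 234]
t=30: [19, 20, 18, 20, 19, 19, 18, 19]
t=31: [56, 57, 57, 57, 56, 57, 56, 57]
t=32: [169, 170, 169, 170, 169, 169, 169, 169]
t=33: [212, 211, 211, 211, 212, 212, 213, 212]
t=34: [84, 85, 85, 85, 84, 84, 83, 84]
t=35: [252, 253, 253, 253, 252, 252, 251, 252]
t=36: [36, 37, 37, 37, 36, 36, 35, 36]
t=37: [108, 109, 109, 109, 108, 108, 107, 108]
t=38: [324, 325, 325, 325, 324, 324, 323, 324]
t=39: [252, 253, 253, 253, 252, 252, 251, 252]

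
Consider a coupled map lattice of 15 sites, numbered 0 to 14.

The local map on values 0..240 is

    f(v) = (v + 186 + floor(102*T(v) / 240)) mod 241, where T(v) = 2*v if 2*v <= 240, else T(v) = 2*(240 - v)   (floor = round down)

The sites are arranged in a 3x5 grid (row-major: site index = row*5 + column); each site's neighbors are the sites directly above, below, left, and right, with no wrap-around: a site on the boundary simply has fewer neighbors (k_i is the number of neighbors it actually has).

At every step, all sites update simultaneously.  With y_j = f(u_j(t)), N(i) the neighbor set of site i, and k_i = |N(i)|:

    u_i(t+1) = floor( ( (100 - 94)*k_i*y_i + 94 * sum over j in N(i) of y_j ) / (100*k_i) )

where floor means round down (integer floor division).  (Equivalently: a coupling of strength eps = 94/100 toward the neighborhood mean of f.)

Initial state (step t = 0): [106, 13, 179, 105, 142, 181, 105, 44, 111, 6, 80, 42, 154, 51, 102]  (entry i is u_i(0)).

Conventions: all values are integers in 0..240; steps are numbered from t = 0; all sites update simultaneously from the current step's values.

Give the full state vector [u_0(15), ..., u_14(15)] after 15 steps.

Simulating step by step:
t=0: [106, 13, 179, 105, 142, 181, 105, 44, 111, 6, 80, 42, 154, 51, 102]
t=1: [189, 155, 128, 163, 168, 127, 110, 151, 103, 153, 98, 127, 37, 144, 118]
t=2: [170, 164, 171, 159, 172, 151, 168, 119, 169, 158, 165, 100, 160, 107, 170]
t=3: [172, 173, 170, 173, 172, 173, 160, 173, 163, 173, 151, 170, 147, 171, 158]
t=4: [174, 173, 174, 173, 174, 172, 173, 172, 173, 173, 173, 171, 173, 172, 173]
t=5: [174, 174, 174, 174, 174, 174, 174, 174, 174, 174, 174, 174, 174, 174, 174]
t=6: [175, 175, 175, 175, 175, 175, 175, 175, 175, 175, 175, 175, 175, 175, 175]
t=7: [175, 175, 175, 175, 175, 175, 175, 175, 175, 175, 175, 175, 175, 175, 175]
t=8: [175, 175, 175, 175, 175, 175, 175, 175, 175, 175, 175, 175, 175, 175, 175]
t=9: [175, 175, 175, 175, 175, 175, 175, 175, 175, 175, 175, 175, 175, 175, 175]
t=10: [175, 175, 175, 175, 175, 175, 175, 175, 175, 175, 175, 175, 175, 175, 175]
t=11: [175, 175, 175, 175, 175, 175, 175, 175, 175, 175, 175, 175, 175, 175, 175]
t=12: [175, 175, 175, 175, 175, 175, 175, 175, 175, 175, 175, 175, 175, 175, 175]
t=13: [175, 175, 175, 175, 175, 175, 175, 175, 175, 175, 175, 175, 175, 175, 175]
t=14: [175, 175, 175, 175, 175, 175, 175, 175, 175, 175, 175, 175, 175, 175, 175]
t=15: [175, 175, 175, 175, 175, 175, 175, 175, 175, 175, 175, 175, 175, 175, 175]

Answer: [175, 175, 175, 175, 175, 175, 175, 175, 175, 175, 175, 175, 175, 175, 175]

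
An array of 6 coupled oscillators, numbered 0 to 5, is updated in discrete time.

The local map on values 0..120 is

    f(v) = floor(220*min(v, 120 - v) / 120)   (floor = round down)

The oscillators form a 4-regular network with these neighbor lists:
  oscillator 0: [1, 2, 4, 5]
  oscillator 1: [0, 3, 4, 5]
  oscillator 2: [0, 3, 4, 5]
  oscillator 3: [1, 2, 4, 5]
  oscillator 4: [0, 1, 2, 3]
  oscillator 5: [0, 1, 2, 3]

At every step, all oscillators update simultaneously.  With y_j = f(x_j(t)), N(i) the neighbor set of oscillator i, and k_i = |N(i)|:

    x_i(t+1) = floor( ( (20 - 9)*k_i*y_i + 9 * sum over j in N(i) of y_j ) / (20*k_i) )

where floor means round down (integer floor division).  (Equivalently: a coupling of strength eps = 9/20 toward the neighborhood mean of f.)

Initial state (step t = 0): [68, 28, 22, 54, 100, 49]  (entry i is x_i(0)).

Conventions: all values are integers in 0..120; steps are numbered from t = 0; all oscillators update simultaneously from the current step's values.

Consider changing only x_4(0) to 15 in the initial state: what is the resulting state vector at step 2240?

Simulating step by step:
t=0: [68, 28, 22, 54, 15, 49]
t=1: [75, 62, 56, 77, 46, 81]
t=2: [85, 93, 91, 83, 87, 80]
t=3: [61, 56, 58, 63, 59, 66]
t=4: [106, 103, 105, 103, 106, 101]
t=5: [26, 29, 27, 30, 26, 31]
t=6: [48, 52, 50, 53, 48, 53]
t=7: [90, 93, 91, 95, 90, 95]
t=8: [52, 49, 51, 47, 52, 47]
t=9: [93, 89, 91, 88, 93, 88]
t=10: [51, 54, 53, 56, 51, 56]
t=11: [95, 98, 97, 100, 95, 100]
t=12: [43, 40, 41, 38, 43, 38]
t=13: [76, 73, 74, 71, 76, 71]
t=14: [82, 85, 84, 87, 82, 87]
t=15: [67, 64, 65, 62, 67, 62]
t=16: [98, 101, 100, 103, 98, 103]
t=17: [37, 34, 35, 32, 37, 32]
t=18: [65, 62, 63, 60, 65, 60]
t=19: [102, 105, 104, 107, 102, 107]
t=20: [30, 27, 28, 25, 30, 25]
t=21: [52, 49, 50, 47, 52, 47]
t=22: [92, 89, 90, 87, 92, 87]
t=23: [53, 55, 55, 57, 53, 57]
t=24: [98, 100, 100, 102, 98, 102]
t=25: [38, 36, 36, 34, 38, 34]
t=26: [67, 65, 65, 63, 67, 63]
t=27: [98, 100, 100, 102, 98, 102]

Answer: [67, 65, 65, 63, 67, 63]
Key observation: The state at step 24, [98, 100, 100, 102, 98, 102], reappears at step 27: the system is in a cycle of period 3 from step 24 on.  Therefore the state at step 2240 equals the state at step 24 + ((2240 - 24) mod 3) = 26, which is [67, 65, 65, 63, 67, 63].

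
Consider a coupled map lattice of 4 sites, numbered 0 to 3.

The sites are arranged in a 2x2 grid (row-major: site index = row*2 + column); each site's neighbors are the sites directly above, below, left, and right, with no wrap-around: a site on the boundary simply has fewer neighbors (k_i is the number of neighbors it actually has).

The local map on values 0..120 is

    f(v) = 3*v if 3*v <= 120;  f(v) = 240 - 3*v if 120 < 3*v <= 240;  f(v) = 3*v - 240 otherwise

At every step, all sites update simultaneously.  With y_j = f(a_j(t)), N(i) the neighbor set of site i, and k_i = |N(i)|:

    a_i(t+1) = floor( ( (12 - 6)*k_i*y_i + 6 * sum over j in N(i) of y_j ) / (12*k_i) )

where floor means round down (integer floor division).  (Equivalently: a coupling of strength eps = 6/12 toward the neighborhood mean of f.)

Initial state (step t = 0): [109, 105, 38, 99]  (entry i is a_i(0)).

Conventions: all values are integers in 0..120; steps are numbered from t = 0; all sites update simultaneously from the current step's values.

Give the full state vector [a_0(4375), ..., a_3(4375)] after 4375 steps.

Answer: [103, 94, 103, 94]
Key observation: The state at step 10, [64, 85, 64, 85], reappears at step 21: the system is in a cycle of period 11 from step 10 on.  Therefore the state at step 4375 equals the state at step 10 + ((4375 - 10) mod 11) = 19, which is [103, 94, 103, 94].

Derivation:
t=0: [109, 105, 38, 99]
t=1: [90, 73, 93, 75]
t=2: [30, 21, 30, 22]
t=3: [83, 70, 84, 71]
t=4: [15, 24, 15, 24]
t=5: [51, 65, 51, 65]
t=6: [76, 55, 76, 55]
t=7: [27, 59, 27, 59]
t=8: [76, 67, 76, 67]
t=9: [18, 32, 18, 32]
t=10: [64, 85, 64, 85]
t=11: [39, 23, 39, 23]
t=12: [105, 81, 105, 81]
t=13: [57, 21, 57, 21]
t=14: [67, 64, 67, 64]
t=15: [41, 45, 41, 45]
t=16: [114, 108, 114, 108]
t=17: [97, 88, 97, 88]
t=18: [44, 30, 44, 30]
t=19: [103, 94, 103, 94]
t=20: [62, 48, 62, 48]
t=21: [64, 85, 64, 85]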